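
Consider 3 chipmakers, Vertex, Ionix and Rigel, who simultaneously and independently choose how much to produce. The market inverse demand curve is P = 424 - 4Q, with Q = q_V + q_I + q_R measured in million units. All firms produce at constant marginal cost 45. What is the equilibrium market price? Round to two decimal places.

A representative firm's profit is π_i = q_i(424 - 4Q) - 45q_i.
Setting ∂π_i/∂q_i = 0 with rivals' quantities fixed: 379 - 8q_i - 4·Σ_{j≠i} q_j = 0.
With identical firms every q_j equals q_i, so Σ_{j≠i} q_j = 2q_i and 379 = 16q_i, giving q_i = 379/16.
Total output Q = 1137/16, so price P = 424 - 4·(1137/16) = 559/4.

139.75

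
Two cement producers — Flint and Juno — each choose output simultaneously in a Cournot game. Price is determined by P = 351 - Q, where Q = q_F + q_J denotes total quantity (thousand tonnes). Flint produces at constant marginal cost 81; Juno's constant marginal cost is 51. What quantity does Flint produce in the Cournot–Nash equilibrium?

80

Flint's profit: π_F = (351 - Q)q_F - (81q_F). Setting ∂π_F/∂q_F = 0: 270 - 2q_F - (q_J) = 0.
Juno's profit: π_J = (351 - Q)q_J - (51q_J). Setting ∂π_J/∂q_J = 0: 300 - 2q_J - (q_F) = 0.
Best responses: q_F = (270 - q_J)/2, q_J = (300 - q_F)/2.
Substituting one into the other gives q_F = 80 and q_J = 110.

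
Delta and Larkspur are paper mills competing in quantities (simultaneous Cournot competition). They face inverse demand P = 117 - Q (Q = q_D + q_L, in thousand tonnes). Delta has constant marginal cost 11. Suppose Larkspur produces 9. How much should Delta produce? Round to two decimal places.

With the rival's output fixed at 9, Delta's profit is π_D = (117 - 9 - q_D)q_D - (11q_D) = (108 - q_D)q_D - (11q_D).
∂π_D/∂q_D = 97 - 2q_D = 0, so q_D = 97/2.

48.50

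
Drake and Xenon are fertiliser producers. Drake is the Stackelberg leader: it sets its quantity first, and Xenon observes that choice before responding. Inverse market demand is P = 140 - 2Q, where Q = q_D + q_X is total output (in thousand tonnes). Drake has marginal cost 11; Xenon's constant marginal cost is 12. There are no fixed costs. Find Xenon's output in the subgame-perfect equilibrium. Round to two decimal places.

Solve by backward induction. Given q_D, the follower Xenon maximises π_X = (140 - 2q_D - 2q_X)q_X - 12q_X.
∂π_X/∂q_X = 128 - 2q_D - 4q_X = 0 gives the reaction function q_X = (128 - 2q_D)/4.
Drake substitutes q_X(q_D) into its own profit: π_D = q_D(140 - 2q_D - (128 - 2q_D)/2) - 11q_D = (76 - q_D)q_D - 11q_D.
Leader FOC: 65 - 2q_D = 0, so q_D = 65/2.
Then q_X = (128 - 2·(65/2))/4 = 63/4.

15.75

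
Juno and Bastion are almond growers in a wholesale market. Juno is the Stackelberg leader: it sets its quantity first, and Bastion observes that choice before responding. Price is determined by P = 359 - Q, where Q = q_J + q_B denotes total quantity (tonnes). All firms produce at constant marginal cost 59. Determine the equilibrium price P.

134

The follower Bastion best-responds to any q_J: π_B = (359 - Q)q_B - 59q_B.
Follower FOC: 300 - q_J - 2q_B = 0, so q_B(q_J) = (300 - q_J)/2.
Juno substitutes q_B(q_J) into its own profit: π_J = q_J(359 - q_J - (300 - q_J)/2) - 59q_J = (209 - (1/2)q_J)q_J - 59q_J.
Maximising: ∂π_J/∂q_J = 150 - q_J = 0, giving q_J = 150.
Then q_B = (300 - 150)/2 = 75.
Total output Q = 225, so price P = 359 - 225 = 134.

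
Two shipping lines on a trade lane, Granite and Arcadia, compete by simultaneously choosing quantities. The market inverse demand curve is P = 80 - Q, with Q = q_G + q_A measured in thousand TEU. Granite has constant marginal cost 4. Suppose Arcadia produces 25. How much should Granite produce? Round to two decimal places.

With the rival's output fixed at 25, Granite's profit is π_G = (80 - 25 - q_G)q_G - (4q_G) = (55 - q_G)q_G - (4q_G).
∂π_G/∂q_G = 51 - 2q_G = 0, so q_G = 51/2.

25.50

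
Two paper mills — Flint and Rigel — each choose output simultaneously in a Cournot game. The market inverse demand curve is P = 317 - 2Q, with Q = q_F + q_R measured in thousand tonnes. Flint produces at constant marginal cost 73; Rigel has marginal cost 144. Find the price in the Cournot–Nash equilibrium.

Flint's profit: π_F = (317 - 2Q)q_F - (73q_F). Setting ∂π_F/∂q_F = 0: 244 - 4q_F - 2(q_R) = 0.
Rigel's first-order condition: 173 - 4q_R - 2(q_F) = 0.
Rearranging gives the reaction functions q_F = (244 - 2q_R)/4 and q_R = (173 - 2q_F)/4.
Substituting one into the other gives q_F = 105/2 and q_R = 17.
Total output Q = 139/2, so price P = 317 - 2·(139/2) = 178.

178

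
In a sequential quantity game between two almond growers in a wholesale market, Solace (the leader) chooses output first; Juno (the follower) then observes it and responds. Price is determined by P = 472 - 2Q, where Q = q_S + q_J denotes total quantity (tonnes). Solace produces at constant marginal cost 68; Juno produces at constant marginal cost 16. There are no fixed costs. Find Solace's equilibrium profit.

7744

Solve by backward induction. Given q_S, the follower Juno maximises π_J = (472 - 2q_S - 2q_J)q_J - 16q_J.
∂π_J/∂q_J = 456 - 2q_S - 4q_J = 0 gives the reaction function q_J = (456 - 2q_S)/4.
The leader anticipates this reaction. Substituting into P = 472 - 2Q gives P = 244 - q_S, so π_S = (244 - q_S)q_S - 68q_S.
Maximising: ∂π_S/∂q_S = 176 - 2q_S = 0, giving q_S = 88.
Then q_J = (456 - 2·88)/4 = 70.
Price P = 472 - 2·158 = 156.
Solace's profit: (156 - 68)·88 = 7744.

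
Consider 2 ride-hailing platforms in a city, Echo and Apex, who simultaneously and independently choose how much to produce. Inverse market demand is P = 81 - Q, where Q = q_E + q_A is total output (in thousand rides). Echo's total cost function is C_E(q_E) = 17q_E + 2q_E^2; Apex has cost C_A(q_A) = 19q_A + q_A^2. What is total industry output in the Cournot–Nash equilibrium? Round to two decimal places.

Echo's profit: π_E = (81 - Q)q_E - (17q_E + 2q_E²). Setting ∂π_E/∂q_E = 0: 64 - 6q_E - (q_A) = 0.
Apex's profit: π_A = (81 - Q)q_A - (19q_A + q_A²). Setting ∂π_A/∂q_A = 0: 62 - 4q_A - (q_E) = 0.
Rearranging gives the reaction functions q_E = (64 - q_A)/6 and q_A = (62 - q_E)/4.
Substituting one into the other gives q_E = 194/23 and q_A = 308/23.
Total output Q = 194/23 + 308/23 = 502/23.

21.83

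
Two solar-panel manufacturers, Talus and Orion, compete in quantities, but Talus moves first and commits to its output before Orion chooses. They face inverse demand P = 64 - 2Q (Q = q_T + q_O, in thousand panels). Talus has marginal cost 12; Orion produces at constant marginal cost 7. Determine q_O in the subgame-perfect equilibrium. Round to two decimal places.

8.38

Solve by backward induction. Given q_T, the follower Orion maximises π_O = (64 - 2q_T - 2q_O)q_O - 7q_O.
Follower FOC: 57 - 2q_T - 4q_O = 0, so q_O(q_T) = (57 - 2q_T)/4.
Talus substitutes q_O(q_T) into its own profit: π_T = q_T(64 - 2q_T - (57 - 2q_T)/2) - 12q_T = (71/2 - q_T)q_T - 12q_T.
Leader FOC: 47/2 - 2q_T = 0, so q_T = 47/4.
Then q_O = (57 - 2·(47/4))/4 = 67/8.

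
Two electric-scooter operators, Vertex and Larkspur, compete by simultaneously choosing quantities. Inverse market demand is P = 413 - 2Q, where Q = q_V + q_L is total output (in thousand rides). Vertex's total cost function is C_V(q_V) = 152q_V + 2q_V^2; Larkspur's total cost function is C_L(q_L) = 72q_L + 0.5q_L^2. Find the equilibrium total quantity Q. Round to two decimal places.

78.58

Vertex's profit: π_V = (413 - 2Q)q_V - (152q_V + 2q_V²). Setting ∂π_V/∂q_V = 0: 261 - 8q_V - 2(q_L) = 0.
Larkspur's profit: π_L = (413 - 2Q)q_L - (72q_L + (1/2)q_L²). Setting ∂π_L/∂q_L = 0: 341 - 5q_L - 2(q_V) = 0.
Best responses: q_V = (261 - 2q_L)/8, q_L = (341 - 2q_V)/5.
Substituting one into the other gives q_V = 623/36 and q_L = 1103/18.
Total output Q = 623/36 + 1103/18 = 943/12.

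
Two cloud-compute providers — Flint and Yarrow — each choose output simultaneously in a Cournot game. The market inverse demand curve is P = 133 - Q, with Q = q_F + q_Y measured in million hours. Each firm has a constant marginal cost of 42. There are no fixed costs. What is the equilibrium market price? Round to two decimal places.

Each firm earns π_i = (133 - Q)q_i - 42q_i.
First-order condition (treating rivals' output as given): 91 - 2q_i - q_j = 0.
With identical firms every q_j equals q_i, so q_j = q_i and 91 = 3q_i, giving q_i = 91/3.
Total output Q = 182/3, so price P = 133 - 182/3 = 217/3.

72.33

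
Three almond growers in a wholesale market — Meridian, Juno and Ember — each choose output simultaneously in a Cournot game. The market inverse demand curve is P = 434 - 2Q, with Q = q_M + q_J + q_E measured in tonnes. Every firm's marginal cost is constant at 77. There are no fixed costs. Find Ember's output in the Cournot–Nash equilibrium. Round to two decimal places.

44.63

A representative firm's profit is π_i = q_i(434 - 2Q) - 77q_i.
Setting ∂π_i/∂q_i = 0 with rivals' quantities fixed: 357 - 4q_i - 2·Σ_{j≠i} q_j = 0.
By symmetry each firm produces the same amount; substituting Σ_{j≠i} q_j = 2q_i yields q_i = 357/8.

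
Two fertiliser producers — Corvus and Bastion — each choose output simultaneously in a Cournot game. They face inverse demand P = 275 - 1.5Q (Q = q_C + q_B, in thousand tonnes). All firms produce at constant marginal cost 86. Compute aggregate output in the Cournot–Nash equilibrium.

84

Each firm earns π_i = (275 - 1.5Q)q_i - 86q_i.
Setting ∂π_i/∂q_i = 0 with rivals' quantities fixed: 189 - 3q_i - (3/2)q_j = 0.
By symmetry each firm produces the same amount; substituting q_j = q_i yields q_i = 189/(9/2) = 42.
Total output Q = 42 + 42 = 84.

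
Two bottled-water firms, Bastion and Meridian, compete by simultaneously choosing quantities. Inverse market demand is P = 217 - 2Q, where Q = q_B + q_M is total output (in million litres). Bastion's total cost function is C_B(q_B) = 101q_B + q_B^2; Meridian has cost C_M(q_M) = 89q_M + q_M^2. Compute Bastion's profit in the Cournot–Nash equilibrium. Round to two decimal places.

Bastion's profit: π_B = (217 - 2Q)q_B - (101q_B + q_B²). Setting ∂π_B/∂q_B = 0: 116 - 6q_B - 2(q_M) = 0.
Meridian's first-order condition: 128 - 6q_M - 2(q_B) = 0.
So q_B = (116 - 2q_M)/6 and q_M = (128 - 2q_B)/6.
Substituting one into the other gives q_B = 55/4 and q_M = 67/4.
Price P = 217 - 2·(61/2) = 156.
Bastion's profit: 156·(55/4) - 101·(55/4) - (55/4)² = 567.1875.

567.19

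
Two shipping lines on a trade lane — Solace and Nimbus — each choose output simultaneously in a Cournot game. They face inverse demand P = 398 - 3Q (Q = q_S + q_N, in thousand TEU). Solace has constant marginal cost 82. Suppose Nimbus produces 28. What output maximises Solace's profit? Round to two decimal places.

With the rival's output fixed at 28, Solace's profit is π_S = (398 - 3·28 - 3q_S)q_S - (82q_S) = (314 - 3q_S)q_S - (82q_S).
∂π_S/∂q_S = 232 - 6q_S = 0, so q_S = 116/3.

38.67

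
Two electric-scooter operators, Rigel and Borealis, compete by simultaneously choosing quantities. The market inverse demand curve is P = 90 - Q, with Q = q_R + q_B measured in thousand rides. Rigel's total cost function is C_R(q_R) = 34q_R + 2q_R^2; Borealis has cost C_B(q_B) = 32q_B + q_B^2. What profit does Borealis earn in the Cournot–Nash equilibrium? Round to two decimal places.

Rigel's profit: π_R = (90 - Q)q_R - (34q_R + 2q_R²). Setting ∂π_R/∂q_R = 0: 56 - 6q_R - (q_B) = 0.
Borealis's first-order condition: 58 - 4q_B - (q_R) = 0.
So q_R = (56 - q_B)/6 and q_B = (58 - q_R)/4.
Solving the pair: q_R = 166/23, q_B = 292/23.
Price P = 90 - 458/23 = 1612/23.
Borealis's profit: (1612/23)·(292/23) - 32·(292/23) - (292/23)² = 322.3592.

322.36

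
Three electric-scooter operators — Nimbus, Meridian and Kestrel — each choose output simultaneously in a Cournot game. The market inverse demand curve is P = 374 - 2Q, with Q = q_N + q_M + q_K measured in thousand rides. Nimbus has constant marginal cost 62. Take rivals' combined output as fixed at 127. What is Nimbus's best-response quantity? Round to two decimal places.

With rivals' combined output fixed at 127, Nimbus's profit is π_N = (374 - 2·127 - 2q_N)q_N - (62q_N) = (120 - 2q_N)q_N - (62q_N).
∂π_N/∂q_N = 58 - 4q_N = 0, so q_N = 29/2.

14.50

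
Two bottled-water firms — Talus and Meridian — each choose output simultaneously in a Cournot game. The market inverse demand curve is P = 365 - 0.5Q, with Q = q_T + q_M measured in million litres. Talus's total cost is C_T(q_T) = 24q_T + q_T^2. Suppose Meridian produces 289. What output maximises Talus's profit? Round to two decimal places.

With the rival's output fixed at 289, Talus's profit is π_T = (365 - (1/2)·289 - (1/2)q_T)q_T - (24q_T + q_T²) = (441/2 - (1/2)q_T)q_T - (24q_T + q_T²).
∂π_T/∂q_T = 393/2 - 3q_T = 0, so q_T = 131/2.

65.50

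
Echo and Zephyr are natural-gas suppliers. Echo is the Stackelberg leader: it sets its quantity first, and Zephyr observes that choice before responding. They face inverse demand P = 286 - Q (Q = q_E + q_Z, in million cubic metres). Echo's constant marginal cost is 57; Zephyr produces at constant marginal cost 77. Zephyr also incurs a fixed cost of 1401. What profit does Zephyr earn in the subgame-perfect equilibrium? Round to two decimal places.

Solve by backward induction. Given q_E, the follower Zephyr maximises π_Z = (286 - q_E - q_Z)q_Z - 77q_Z.
Follower FOC: 209 - q_E - 2q_Z = 0, so q_Z(q_E) = (209 - q_E)/2.
Echo substitutes q_Z(q_E) into its own profit: π_E = q_E(286 - q_E - (209 - q_E)/2) - 57q_E = (363/2 - (1/2)q_E)q_E - 57q_E.
Maximising: ∂π_E/∂q_E = 249/2 - q_E = 0, giving q_E = 249/2.
Then q_Z = (209 - 249/2)/2 = 169/4.
Price P = 286 - 667/4 = 477/4.
Zephyr's profit: (477/4 - 77)·(169/4) - 1401 = 384.0625.

384.06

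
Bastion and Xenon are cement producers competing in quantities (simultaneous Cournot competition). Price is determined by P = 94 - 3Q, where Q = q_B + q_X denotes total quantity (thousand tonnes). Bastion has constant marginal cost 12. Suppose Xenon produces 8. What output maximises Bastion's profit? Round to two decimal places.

With the rival's output fixed at 8, Bastion's profit is π_B = (94 - 3·8 - 3q_B)q_B - (12q_B) = (70 - 3q_B)q_B - (12q_B).
∂π_B/∂q_B = 58 - 6q_B = 0, so q_B = 29/3.

9.67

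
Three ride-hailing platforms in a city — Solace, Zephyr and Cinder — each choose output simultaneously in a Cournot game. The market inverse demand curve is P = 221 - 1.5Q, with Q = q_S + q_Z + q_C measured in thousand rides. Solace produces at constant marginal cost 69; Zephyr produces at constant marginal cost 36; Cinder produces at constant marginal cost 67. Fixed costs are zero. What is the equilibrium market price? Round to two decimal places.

Solace's profit: π_S = (221 - 1.5Q)q_S - (69q_S). Setting ∂π_S/∂q_S = 0: 152 - 3q_S - (3/2)(q_Z + q_C) = 0.
Zephyr's first-order condition: 185 - 3q_Z - (3/2)(q_S + q_C) = 0.
Cinder's first-order condition: 154 - 3q_C - (3/2)(q_S + q_Z) = 0.
Adding the 3 conditions: 491 − 3Q − 3Q = 0, i.e. Q = 491/6.
Back-substituting: q_S = (152 − 491/4)/(3/2) = 39/2, q_Z = (185 − 491/4)/(3/2) = 83/2, q_C = (154 − 491/4)/(3/2) = 125/6.
Total output Q = 491/6, so price P = 221 - (3/2)·(491/6) = 393/4.

98.25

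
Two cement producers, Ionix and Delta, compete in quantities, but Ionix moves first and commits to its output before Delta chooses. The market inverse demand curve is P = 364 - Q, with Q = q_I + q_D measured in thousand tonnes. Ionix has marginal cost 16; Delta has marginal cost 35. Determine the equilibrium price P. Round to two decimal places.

107.75

The follower Delta best-responds to any q_I: π_D = (364 - Q)q_D - 35q_D.
∂π_D/∂q_D = 329 - q_I - 2q_D = 0 gives the reaction function q_D = (329 - q_I)/2.
Ionix substitutes q_D(q_I) into its own profit: π_I = q_I(364 - q_I - (329 - q_I)/2) - 16q_I = (399/2 - (1/2)q_I)q_I - 16q_I.
Maximising: ∂π_I/∂q_I = 367/2 - q_I = 0, giving q_I = 367/2.
Then q_D = (329 - 367/2)/2 = 291/4.
Total output Q = 1025/4, so price P = 364 - 1025/4 = 431/4.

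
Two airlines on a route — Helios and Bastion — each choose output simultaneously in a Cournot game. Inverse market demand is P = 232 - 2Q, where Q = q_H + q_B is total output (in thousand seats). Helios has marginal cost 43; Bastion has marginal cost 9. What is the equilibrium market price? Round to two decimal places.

94.67

Helios's profit: π_H = (232 - 2Q)q_H - (43q_H). Setting ∂π_H/∂q_H = 0: 189 - 4q_H - 2(q_B) = 0.
Bastion's first-order condition: 223 - 4q_B - 2(q_H) = 0.
So q_H = (189 - 2q_B)/4 and q_B = (223 - 2q_H)/4.
Solving the pair: q_H = 155/6, q_B = 257/6.
Total output Q = 206/3, so price P = 232 - 2·(206/3) = 284/3.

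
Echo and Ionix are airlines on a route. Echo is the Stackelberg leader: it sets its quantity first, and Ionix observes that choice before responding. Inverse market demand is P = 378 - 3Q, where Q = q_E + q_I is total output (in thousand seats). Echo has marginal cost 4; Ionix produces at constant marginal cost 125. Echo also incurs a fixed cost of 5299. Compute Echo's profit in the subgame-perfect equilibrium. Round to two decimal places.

The follower Ionix best-responds to any q_E: π_I = (378 - 3Q)q_I - 125q_I.
Follower FOC: 253 - 3q_E - 6q_I = 0, so q_I(q_E) = (253 - 3q_E)/6.
Echo substitutes q_I(q_E) into its own profit: π_E = q_E(378 - 3q_E - (253 - 3q_E)/2) - 4q_E = (503/2 - (3/2)q_E)q_E - 4q_E.
Leader FOC: 495/2 - 3q_E = 0, so q_E = 165/2.
Then q_I = (253 - 3·(165/2))/6 = 11/12.
Price P = 378 - 3·(1001/12) = 511/4.
Echo's profit: (511/4 - 4)·(165/2) - 5299 = 4910.3750.

4910.38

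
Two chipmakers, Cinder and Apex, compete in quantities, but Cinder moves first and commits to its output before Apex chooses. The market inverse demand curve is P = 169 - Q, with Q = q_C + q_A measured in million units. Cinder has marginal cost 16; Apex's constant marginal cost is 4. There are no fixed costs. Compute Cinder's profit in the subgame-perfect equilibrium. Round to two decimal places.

The follower Apex best-responds to any q_C: π_A = (169 - Q)q_A - 4q_A.
Setting the follower's marginal profit to zero, 165 - q_C - 2q_A = 0, i.e. q_A = (165 - q_C)/2.
Cinder substitutes q_A(q_C) into its own profit: π_C = q_C(169 - q_C - (165 - q_C)/2) - 16q_C = (173/2 - (1/2)q_C)q_C - 16q_C.
Maximising: ∂π_C/∂q_C = 141/2 - q_C = 0, giving q_C = 141/2.
Then q_A = (165 - 141/2)/2 = 189/4.
Price P = 169 - 471/4 = 205/4.
Cinder's profit: (205/4 - 16)·(141/2) = 2485.1250.

2485.13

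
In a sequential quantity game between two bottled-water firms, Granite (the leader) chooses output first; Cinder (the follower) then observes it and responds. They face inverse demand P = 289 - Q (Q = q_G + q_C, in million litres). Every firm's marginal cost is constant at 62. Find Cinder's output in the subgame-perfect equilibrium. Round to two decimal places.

56.75

The follower Cinder best-responds to any q_G: π_C = (289 - Q)q_C - 62q_C.
Follower FOC: 227 - q_G - 2q_C = 0, so q_C(q_G) = (227 - q_G)/2.
The leader anticipates this reaction. Substituting into P = 289 - Q gives P = 351/2 - (1/2)q_G, so π_G = (351/2 - (1/2)q_G)q_G - 62q_G.
Maximising: ∂π_G/∂q_G = 227/2 - q_G = 0, giving q_G = 227/2.
Then q_C = (227 - 227/2)/2 = 227/4.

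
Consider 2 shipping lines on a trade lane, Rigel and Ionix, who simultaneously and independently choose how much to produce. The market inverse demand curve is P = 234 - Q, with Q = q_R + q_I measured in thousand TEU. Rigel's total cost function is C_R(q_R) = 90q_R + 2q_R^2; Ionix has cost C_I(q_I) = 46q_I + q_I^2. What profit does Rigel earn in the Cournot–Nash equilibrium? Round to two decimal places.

853.75

Rigel's profit: π_R = (234 - Q)q_R - (90q_R + 2q_R²). Setting ∂π_R/∂q_R = 0: 144 - 6q_R - (q_I) = 0.
Ionix's first-order condition: 188 - 4q_I - (q_R) = 0.
So q_R = (144 - q_I)/6 and q_I = (188 - q_R)/4.
Solving the pair: q_R = 388/23, q_I = 984/23.
Price P = 234 - 1372/23 = 174.3478.
Rigel's profit: 174.3478·(388/23) - 90·(388/23) - 2(388/23)² = 853.7467.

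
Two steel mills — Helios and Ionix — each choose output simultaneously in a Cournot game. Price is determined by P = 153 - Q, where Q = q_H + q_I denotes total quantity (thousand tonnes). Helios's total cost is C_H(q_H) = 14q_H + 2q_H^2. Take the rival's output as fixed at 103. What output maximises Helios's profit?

6

With the rival's output fixed at 103, Helios's profit is π_H = (153 - 103 - q_H)q_H - (14q_H + 2q_H²) = (50 - q_H)q_H - (14q_H + 2q_H²).
∂π_H/∂q_H = 36 - 6q_H = 0, so q_H = 6.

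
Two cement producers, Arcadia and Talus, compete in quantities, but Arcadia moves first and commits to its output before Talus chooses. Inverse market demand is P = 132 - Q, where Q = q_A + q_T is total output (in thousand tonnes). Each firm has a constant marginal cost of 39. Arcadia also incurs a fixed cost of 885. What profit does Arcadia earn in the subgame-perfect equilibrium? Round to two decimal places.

196.13

Solve by backward induction. Given q_A, the follower Talus maximises π_T = (132 - q_A - q_T)q_T - 39q_T.
∂π_T/∂q_T = 93 - q_A - 2q_T = 0 gives the reaction function q_T = (93 - q_A)/2.
Arcadia substitutes q_T(q_A) into its own profit: π_A = q_A(132 - q_A - (93 - q_A)/2) - 39q_A = (171/2 - (1/2)q_A)q_A - 39q_A.
Maximising: ∂π_A/∂q_A = 93/2 - q_A = 0, giving q_A = 93/2.
Then q_T = (93 - 93/2)/2 = 93/4.
Price P = 132 - 279/4 = 249/4.
Arcadia's profit: (249/4 - 39)·(93/2) - 885 = 1569/8.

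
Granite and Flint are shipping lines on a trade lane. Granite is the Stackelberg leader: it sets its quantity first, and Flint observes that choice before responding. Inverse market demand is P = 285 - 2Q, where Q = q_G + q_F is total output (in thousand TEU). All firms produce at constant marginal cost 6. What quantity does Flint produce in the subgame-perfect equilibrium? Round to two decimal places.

The follower Flint best-responds to any q_G: π_F = (285 - 2Q)q_F - 6q_F.
Setting the follower's marginal profit to zero, 279 - 2q_G - 4q_F = 0, i.e. q_F = (279 - 2q_G)/4.
The leader anticipates this reaction. Substituting into P = 285 - 2Q gives P = 291/2 - q_G, so π_G = (291/2 - q_G)q_G - 6q_G.
Maximising: ∂π_G/∂q_G = 279/2 - 2q_G = 0, giving q_G = 279/4.
Then q_F = (279 - 2·(279/4))/4 = 279/8.

34.88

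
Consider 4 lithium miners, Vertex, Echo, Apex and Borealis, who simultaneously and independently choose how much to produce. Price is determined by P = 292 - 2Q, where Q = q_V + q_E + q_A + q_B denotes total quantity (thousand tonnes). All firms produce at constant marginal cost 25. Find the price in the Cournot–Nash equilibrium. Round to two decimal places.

78.40

A representative firm's profit is π_i = q_i(292 - 2Q) - 25q_i.
First-order condition (treating rivals' output as given): 267 - 4q_i - 2·Σ_{j≠i} q_j = 0.
By symmetry each firm produces the same amount; substituting Σ_{j≠i} q_j = 3q_i yields q_i = 267/10.
Total output Q = 534/5, so price P = 292 - 2·(534/5) = 392/5.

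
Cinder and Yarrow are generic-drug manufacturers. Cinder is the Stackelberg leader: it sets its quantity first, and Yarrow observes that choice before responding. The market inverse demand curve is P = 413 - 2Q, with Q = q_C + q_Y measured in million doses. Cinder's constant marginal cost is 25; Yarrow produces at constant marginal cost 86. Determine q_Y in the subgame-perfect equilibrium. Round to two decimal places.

25.63

The follower Yarrow best-responds to any q_C: π_Y = (413 - 2Q)q_Y - 86q_Y.
Follower FOC: 327 - 2q_C - 4q_Y = 0, so q_Y(q_C) = (327 - 2q_C)/4.
The leader anticipates this reaction. Substituting into P = 413 - 2Q gives P = 499/2 - q_C, so π_C = (499/2 - q_C)q_C - 25q_C.
Leader FOC: 449/2 - 2q_C = 0, so q_C = 449/4.
Then q_Y = (327 - 2·(449/4))/4 = 205/8.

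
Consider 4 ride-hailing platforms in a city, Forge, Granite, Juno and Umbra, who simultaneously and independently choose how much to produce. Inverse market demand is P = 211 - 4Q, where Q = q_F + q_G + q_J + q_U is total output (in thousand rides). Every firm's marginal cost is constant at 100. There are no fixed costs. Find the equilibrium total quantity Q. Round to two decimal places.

22.20

Each firm earns π_i = (211 - 4Q)q_i - 100q_i.
First-order condition (treating rivals' output as given): 111 - 8q_i - 4·Σ_{j≠i} q_j = 0.
By symmetry each firm produces the same amount; substituting Σ_{j≠i} q_j = 3q_i yields q_i = 111/20.
Total output Q = 111/20 + 111/20 + 111/20 + 111/20 = 111/5.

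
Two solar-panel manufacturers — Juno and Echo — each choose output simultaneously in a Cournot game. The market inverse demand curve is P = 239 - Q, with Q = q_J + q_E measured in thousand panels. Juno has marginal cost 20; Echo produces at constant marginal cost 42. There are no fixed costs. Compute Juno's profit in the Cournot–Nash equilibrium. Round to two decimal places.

Juno's profit: π_J = (239 - Q)q_J - (20q_J). Setting ∂π_J/∂q_J = 0: 219 - 2q_J - (q_E) = 0.
Echo's first-order condition: 197 - 2q_E - (q_J) = 0.
Best responses: q_J = (219 - q_E)/2, q_E = (197 - q_J)/2.
Substituting one into the other gives q_J = 241/3 and q_E = 175/3.
Price P = 239 - 416/3 = 301/3.
Juno's profit: (301/3 - 20)·(241/3) = 6453.4444.

6453.44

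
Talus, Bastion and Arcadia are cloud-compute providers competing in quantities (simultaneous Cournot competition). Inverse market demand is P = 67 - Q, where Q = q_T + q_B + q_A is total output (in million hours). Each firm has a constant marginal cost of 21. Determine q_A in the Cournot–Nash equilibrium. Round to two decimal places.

Each firm earns π_i = (67 - Q)q_i - 21q_i.
First-order condition (treating rivals' output as given): 46 - 2q_i - Σ_{j≠i} q_j = 0.
With identical firms every q_j equals q_i, so Σ_{j≠i} q_j = 2q_i and 46 = 4q_i, giving q_i = 23/2.

11.50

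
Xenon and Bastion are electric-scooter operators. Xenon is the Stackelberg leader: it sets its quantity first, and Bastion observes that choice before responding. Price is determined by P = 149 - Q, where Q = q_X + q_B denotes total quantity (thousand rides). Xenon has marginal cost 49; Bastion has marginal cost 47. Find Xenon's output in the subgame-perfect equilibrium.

49

The follower Bastion best-responds to any q_X: π_B = (149 - Q)q_B - 47q_B.
Follower FOC: 102 - q_X - 2q_B = 0, so q_B(q_X) = (102 - q_X)/2.
Xenon substitutes q_B(q_X) into its own profit: π_X = q_X(149 - q_X - (102 - q_X)/2) - 49q_X = (98 - (1/2)q_X)q_X - 49q_X.
The leader's first-order condition 49 - q_X = 0 yields q_X = 49.
Then q_B = (102 - 49)/2 = 53/2.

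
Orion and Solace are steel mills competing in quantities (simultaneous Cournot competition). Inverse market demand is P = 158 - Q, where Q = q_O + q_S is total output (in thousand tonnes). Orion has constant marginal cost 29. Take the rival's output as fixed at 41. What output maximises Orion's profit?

With the rival's output fixed at 41, Orion's profit is π_O = (158 - 41 - q_O)q_O - (29q_O) = (117 - q_O)q_O - (29q_O).
∂π_O/∂q_O = 88 - 2q_O = 0, so q_O = 44.

44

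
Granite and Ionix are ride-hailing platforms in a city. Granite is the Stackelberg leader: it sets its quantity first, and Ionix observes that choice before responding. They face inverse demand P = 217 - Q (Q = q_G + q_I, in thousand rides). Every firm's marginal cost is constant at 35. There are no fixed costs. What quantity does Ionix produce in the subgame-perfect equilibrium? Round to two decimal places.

Solve by backward induction. Given q_G, the follower Ionix maximises π_I = (217 - q_G - q_I)q_I - 35q_I.
Follower FOC: 182 - q_G - 2q_I = 0, so q_I(q_G) = (182 - q_G)/2.
The leader anticipates this reaction. Substituting into P = 217 - Q gives P = 126 - (1/2)q_G, so π_G = (126 - (1/2)q_G)q_G - 35q_G.
Leader FOC: 91 - q_G = 0, so q_G = 91.
Then q_I = (182 - 91)/2 = 91/2.

45.50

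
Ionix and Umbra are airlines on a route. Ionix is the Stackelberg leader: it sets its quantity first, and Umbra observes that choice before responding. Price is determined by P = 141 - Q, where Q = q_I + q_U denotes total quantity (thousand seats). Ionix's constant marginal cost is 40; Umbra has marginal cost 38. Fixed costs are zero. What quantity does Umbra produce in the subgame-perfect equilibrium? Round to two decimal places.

26.75

Solve by backward induction. Given q_I, the follower Umbra maximises π_U = (141 - q_I - q_U)q_U - 38q_U.
∂π_U/∂q_U = 103 - q_I - 2q_U = 0 gives the reaction function q_U = (103 - q_I)/2.
The leader anticipates this reaction. Substituting into P = 141 - Q gives P = 179/2 - (1/2)q_I, so π_I = (179/2 - (1/2)q_I)q_I - 40q_I.
The leader's first-order condition 99/2 - q_I = 0 yields q_I = 99/2.
Then q_U = (103 - 99/2)/2 = 107/4.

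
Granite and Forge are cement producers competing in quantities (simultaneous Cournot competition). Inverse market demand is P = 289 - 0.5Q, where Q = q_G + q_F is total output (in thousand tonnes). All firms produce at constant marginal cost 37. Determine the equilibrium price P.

121

A representative firm's profit is π_i = q_i(289 - 0.5Q) - 37q_i.
Setting ∂π_i/∂q_i = 0 with rivals' quantities fixed: 252 - q_i - (1/2)q_j = 0.
By symmetry each firm produces the same amount; substituting q_j = q_i yields q_i = 252/(3/2) = 168.
Total output Q = 336, so price P = 289 - (1/2)·336 = 121.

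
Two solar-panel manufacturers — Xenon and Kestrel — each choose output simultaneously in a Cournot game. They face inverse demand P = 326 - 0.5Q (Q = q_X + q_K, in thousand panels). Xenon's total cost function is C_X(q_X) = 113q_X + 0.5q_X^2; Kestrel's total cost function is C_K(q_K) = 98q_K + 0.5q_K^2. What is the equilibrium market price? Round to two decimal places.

237.80

Xenon's profit: π_X = (326 - 0.5Q)q_X - (113q_X + (1/2)q_X²). Setting ∂π_X/∂q_X = 0: 213 - 2q_X - (1/2)(q_K) = 0.
Kestrel's profit: π_K = (326 - 0.5Q)q_K - (98q_K + (1/2)q_K²). Setting ∂π_K/∂q_K = 0: 228 - 2q_K - (1/2)(q_X) = 0.
Rearranging gives the reaction functions q_X = (213 - (1/2)q_K)/2 and q_K = (228 - (1/2)q_X)/2.
Substituting one into the other gives q_X = 416/5 and q_K = 466/5.
Total output Q = 882/5, so price P = 326 - (1/2)·(882/5) = 1189/5.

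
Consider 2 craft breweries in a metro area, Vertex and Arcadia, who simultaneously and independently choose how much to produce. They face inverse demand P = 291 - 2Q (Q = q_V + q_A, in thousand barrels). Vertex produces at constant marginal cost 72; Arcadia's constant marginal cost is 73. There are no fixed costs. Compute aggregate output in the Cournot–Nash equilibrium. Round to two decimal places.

Vertex's profit: π_V = (291 - 2Q)q_V - (72q_V). Setting ∂π_V/∂q_V = 0: 219 - 4q_V - 2(q_A) = 0.
Arcadia's profit: π_A = (291 - 2Q)q_A - (73q_A). Setting ∂π_A/∂q_A = 0: 218 - 4q_A - 2(q_V) = 0.
So q_V = (219 - 2q_A)/4 and q_A = (218 - 2q_V)/4.
Solving the pair: q_V = 110/3, q_A = 217/6.
Total output Q = 110/3 + 217/6 = 437/6.

72.83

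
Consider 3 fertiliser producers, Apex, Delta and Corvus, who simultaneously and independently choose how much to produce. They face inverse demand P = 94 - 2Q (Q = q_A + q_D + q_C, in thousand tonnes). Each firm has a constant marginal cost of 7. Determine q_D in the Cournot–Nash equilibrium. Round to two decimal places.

10.88

A representative firm's profit is π_i = q_i(94 - 2Q) - 7q_i.
First-order condition (treating rivals' output as given): 87 - 4q_i - 2·Σ_{j≠i} q_j = 0.
By symmetry each firm produces the same amount; substituting Σ_{j≠i} q_j = 2q_i yields q_i = 87/8.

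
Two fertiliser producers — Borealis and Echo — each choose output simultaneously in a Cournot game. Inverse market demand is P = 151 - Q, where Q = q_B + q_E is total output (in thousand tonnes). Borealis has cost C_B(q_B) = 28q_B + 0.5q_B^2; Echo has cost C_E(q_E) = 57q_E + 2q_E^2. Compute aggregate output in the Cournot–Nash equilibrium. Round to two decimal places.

47.24

Borealis's profit: π_B = (151 - Q)q_B - (28q_B + (1/2)q_B²). Setting ∂π_B/∂q_B = 0: 123 - 3q_B - (q_E) = 0.
Echo's profit: π_E = (151 - Q)q_E - (57q_E + 2q_E²). Setting ∂π_E/∂q_E = 0: 94 - 6q_E - (q_B) = 0.
Rearranging gives the reaction functions q_B = (123 - q_E)/3 and q_E = (94 - q_B)/6.
Substituting one into the other gives q_B = 644/17 and q_E = 159/17.
Total output Q = 644/17 + 159/17 = 803/17.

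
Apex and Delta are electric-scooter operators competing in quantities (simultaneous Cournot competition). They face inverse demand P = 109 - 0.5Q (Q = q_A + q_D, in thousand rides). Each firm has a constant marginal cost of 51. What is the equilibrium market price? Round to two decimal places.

70.33

Each firm earns π_i = (109 - 0.5Q)q_i - 51q_i.
First-order condition (treating rivals' output as given): 58 - q_i - (1/2)q_j = 0.
By symmetry each firm produces the same amount; substituting q_j = q_i yields q_i = 58/(3/2) = 116/3.
Total output Q = 232/3, so price P = 109 - (1/2)·(232/3) = 211/3.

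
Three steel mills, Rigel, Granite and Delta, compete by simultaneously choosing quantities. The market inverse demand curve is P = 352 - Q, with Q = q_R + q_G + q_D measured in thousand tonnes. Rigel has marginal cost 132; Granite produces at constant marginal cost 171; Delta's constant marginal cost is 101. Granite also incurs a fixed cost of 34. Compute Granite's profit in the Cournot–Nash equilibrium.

Rigel's profit: π_R = (352 - Q)q_R - (132q_R). Setting ∂π_R/∂q_R = 0: 220 - 2q_R - (q_G + q_D) = 0.
Granite's first-order condition: 181 - 2q_G - (q_R + q_D) = 0.
Delta's profit: π_D = (352 - Q)q_D - (101q_D). Setting ∂π_D/∂q_D = 0: 251 - 2q_D - (q_R + q_G) = 0.
Adding the 3 conditions: 652 − 2Q − 2Q = 0, i.e. Q = 163.
Back-substituting: q_R = (220 − 163) = 57, q_G = (181 − 163) = 18, q_D = (251 − 163) = 88.
Price P = 352 - 163 = 189.
Granite's profit: (189 - 171)·18 - 34 = 290.

290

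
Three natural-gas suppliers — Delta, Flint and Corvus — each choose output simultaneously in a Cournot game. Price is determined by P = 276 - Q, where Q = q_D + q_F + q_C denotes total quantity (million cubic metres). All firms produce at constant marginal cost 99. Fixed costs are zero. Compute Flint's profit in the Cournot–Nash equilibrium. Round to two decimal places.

1958.06

A representative firm's profit is π_i = q_i(276 - Q) - 99q_i.
Setting ∂π_i/∂q_i = 0 with rivals' quantities fixed: 177 - 2q_i - Σ_{j≠i} q_j = 0.
With identical firms every q_j equals q_i, so Σ_{j≠i} q_j = 2q_i and 177 = 4q_i, giving q_i = 177/4.
Price P = 276 - 531/4 = 573/4.
Flint's profit: (573/4 - 99)·(177/4) = 1958.0625.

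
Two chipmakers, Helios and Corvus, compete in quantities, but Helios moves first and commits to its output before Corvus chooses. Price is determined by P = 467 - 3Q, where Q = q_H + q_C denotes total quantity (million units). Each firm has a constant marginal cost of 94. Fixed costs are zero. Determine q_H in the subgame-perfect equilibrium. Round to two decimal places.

62.17

The follower Corvus best-responds to any q_H: π_C = (467 - 3Q)q_C - 94q_C.
∂π_C/∂q_C = 373 - 3q_H - 6q_C = 0 gives the reaction function q_C = (373 - 3q_H)/6.
The leader anticipates this reaction. Substituting into P = 467 - 3Q gives P = 561/2 - (3/2)q_H, so π_H = (561/2 - (3/2)q_H)q_H - 94q_H.
Leader FOC: 373/2 - 3q_H = 0, so q_H = 373/6.
Then q_C = (373 - 3·(373/6))/6 = 373/12.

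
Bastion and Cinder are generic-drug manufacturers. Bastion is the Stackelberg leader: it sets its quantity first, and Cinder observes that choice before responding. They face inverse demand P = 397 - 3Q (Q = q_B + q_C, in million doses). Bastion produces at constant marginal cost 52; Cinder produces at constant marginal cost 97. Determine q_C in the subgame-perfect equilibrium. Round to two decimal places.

17.50

Solve by backward induction. Given q_B, the follower Cinder maximises π_C = (397 - 3q_B - 3q_C)q_C - 97q_C.
Setting the follower's marginal profit to zero, 300 - 3q_B - 6q_C = 0, i.e. q_C = (300 - 3q_B)/6.
The leader anticipates this reaction. Substituting into P = 397 - 3Q gives P = 247 - (3/2)q_B, so π_B = (247 - (3/2)q_B)q_B - 52q_B.
Leader FOC: 195 - 3q_B = 0, so q_B = 65.
Then q_C = (300 - 3·65)/6 = 35/2.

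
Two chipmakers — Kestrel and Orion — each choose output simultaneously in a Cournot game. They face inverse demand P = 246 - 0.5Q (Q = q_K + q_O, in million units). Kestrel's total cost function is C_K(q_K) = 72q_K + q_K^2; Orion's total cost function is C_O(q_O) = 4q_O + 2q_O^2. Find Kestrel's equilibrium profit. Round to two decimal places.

Kestrel's profit: π_K = (246 - 0.5Q)q_K - (72q_K + q_K²). Setting ∂π_K/∂q_K = 0: 174 - 3q_K - (1/2)(q_O) = 0.
Orion's profit: π_O = (246 - 0.5Q)q_O - (4q_O + 2q_O²). Setting ∂π_O/∂q_O = 0: 242 - 5q_O - (1/2)(q_K) = 0.
Best responses: q_K = (174 - (1/2)q_O)/3, q_O = (242 - (1/2)q_K)/5.
Substituting one into the other gives q_K = 50.7797 and q_O = 43.3220.
Price P = 246 - (1/2)·94.1017 = 198.9492.
Kestrel's profit: 198.9492·50.7797 - 72·50.7797 - 50.7797² = 3867.8610.

3867.86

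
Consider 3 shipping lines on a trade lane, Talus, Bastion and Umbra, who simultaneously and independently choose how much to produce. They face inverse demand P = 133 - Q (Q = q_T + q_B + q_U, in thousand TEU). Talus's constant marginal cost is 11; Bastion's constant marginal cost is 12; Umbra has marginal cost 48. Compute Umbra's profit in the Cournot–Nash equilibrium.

9

Talus's profit: π_T = (133 - Q)q_T - (11q_T). Setting ∂π_T/∂q_T = 0: 122 - 2q_T - (q_B + q_U) = 0.
Bastion's first-order condition: 121 - 2q_B - (q_T + q_U) = 0.
Umbra's first-order condition: 85 - 2q_U - (q_T + q_B) = 0.
Adding the 3 first-order conditions: 328 − 4Q = 0, so Q = 82.
Back-substituting: q_T = (122 − 82) = 40, q_B = (121 − 82) = 39, q_U = (85 − 82) = 3.
Price P = 133 - 82 = 51.
Umbra's profit: (51 - 48)·3 = 9.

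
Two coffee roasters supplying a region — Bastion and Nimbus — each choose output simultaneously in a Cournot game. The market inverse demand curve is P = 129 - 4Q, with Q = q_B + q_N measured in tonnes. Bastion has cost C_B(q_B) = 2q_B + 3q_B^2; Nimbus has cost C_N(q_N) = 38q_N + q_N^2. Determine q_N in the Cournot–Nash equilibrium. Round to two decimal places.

6.18

Bastion's profit: π_B = (129 - 4Q)q_B - (2q_B + 3q_B²). Setting ∂π_B/∂q_B = 0: 127 - 14q_B - 4(q_N) = 0.
Nimbus's first-order condition: 91 - 10q_N - 4(q_B) = 0.
So q_B = (127 - 4q_N)/14 and q_N = (91 - 4q_B)/10.
Substituting one into the other gives q_B = 453/62 and q_N = 383/62.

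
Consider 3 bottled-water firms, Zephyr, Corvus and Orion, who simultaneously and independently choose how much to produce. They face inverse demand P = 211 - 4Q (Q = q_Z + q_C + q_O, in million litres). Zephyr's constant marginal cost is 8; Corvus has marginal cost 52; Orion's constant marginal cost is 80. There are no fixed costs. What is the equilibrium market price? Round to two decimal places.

87.75

Zephyr's profit: π_Z = (211 - 4Q)q_Z - (8q_Z). Setting ∂π_Z/∂q_Z = 0: 203 - 8q_Z - 4(q_C + q_O) = 0.
Corvus's profit: π_C = (211 - 4Q)q_C - (52q_C). Setting ∂π_C/∂q_C = 0: 159 - 8q_C - 4(q_Z + q_O) = 0.
Orion's profit: π_O = (211 - 4Q)q_O - (80q_O). Setting ∂π_O/∂q_O = 0: 131 - 8q_O - 4(q_Z + q_C) = 0.
Summing all 3 equations gives 493 − 16Q = 0, hence Q = 493/16.
Back-substituting: q_Z = (203 − 493/4)/4 = 319/16, q_C = (159 − 493/4)/4 = 143/16, q_O = (131 − 493/4)/4 = 31/16.
Total output Q = 493/16, so price P = 211 - 4·(493/16) = 351/4.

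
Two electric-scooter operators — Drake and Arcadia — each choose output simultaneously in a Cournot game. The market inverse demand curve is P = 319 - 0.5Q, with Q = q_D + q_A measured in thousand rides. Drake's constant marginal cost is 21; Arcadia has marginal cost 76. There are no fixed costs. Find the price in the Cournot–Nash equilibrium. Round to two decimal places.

Drake's profit: π_D = (319 - 0.5Q)q_D - (21q_D). Setting ∂π_D/∂q_D = 0: 298 - q_D - (1/2)(q_A) = 0.
Arcadia's first-order condition: 243 - q_A - (1/2)(q_D) = 0.
Best responses: q_D = (298 - (1/2)q_A), q_A = (243 - (1/2)q_D).
Solving the pair: q_D = 706/3, q_A = 376/3.
Total output Q = 1082/3, so price P = 319 - (1/2)·(1082/3) = 416/3.

138.67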